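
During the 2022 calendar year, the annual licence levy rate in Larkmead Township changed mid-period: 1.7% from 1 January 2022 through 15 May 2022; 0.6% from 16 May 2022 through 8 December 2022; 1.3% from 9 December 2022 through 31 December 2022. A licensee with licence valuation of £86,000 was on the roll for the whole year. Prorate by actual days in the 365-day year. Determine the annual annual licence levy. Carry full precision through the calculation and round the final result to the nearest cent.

£903.82

1 January – 15 May 2022: 135 days at 1.7% → £86,000 × 1.7% × 135/365 = £540.7397
16 May – 8 December 2022: 207 days at 0.6% → £86,000 × 0.6% × 207/365 = £292.6356
9 December – 31 December 2022: 23 days at 1.3% → £86,000 × 1.3% × 23/365 = £70.4493
Total = £903.8247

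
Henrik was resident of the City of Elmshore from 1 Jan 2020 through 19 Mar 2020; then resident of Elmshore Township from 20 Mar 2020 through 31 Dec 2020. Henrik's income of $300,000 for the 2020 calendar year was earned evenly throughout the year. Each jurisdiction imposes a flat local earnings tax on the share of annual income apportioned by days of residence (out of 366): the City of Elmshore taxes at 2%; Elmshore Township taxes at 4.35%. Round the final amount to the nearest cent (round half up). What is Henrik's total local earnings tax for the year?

The City of Elmshore, 1 Jan – 19 Mar 2020: 79 days → $300,000 × 2% × 79/366 = $1,295.0820
Elmshore Township, 20 Mar – 31 Dec 2020: 287 days → $300,000 × 4.35% × 287/366 = $10,233.1967
Total = $11,528.2787

$11,528.28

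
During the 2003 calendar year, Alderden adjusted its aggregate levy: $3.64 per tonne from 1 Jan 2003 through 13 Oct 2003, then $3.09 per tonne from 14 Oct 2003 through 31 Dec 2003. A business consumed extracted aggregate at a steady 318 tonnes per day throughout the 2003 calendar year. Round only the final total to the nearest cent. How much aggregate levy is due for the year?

1 Jan – 13 Oct 2003: 286 days × 318 tonnes/day = 90,948 tonnes at $3.64/tonne → $331,050.72
14 Oct – 31 Dec 2003: 79 days × 318 tonnes/day = 25,122 tonnes at $3.09/tonne → $77,626.98

$408,677.70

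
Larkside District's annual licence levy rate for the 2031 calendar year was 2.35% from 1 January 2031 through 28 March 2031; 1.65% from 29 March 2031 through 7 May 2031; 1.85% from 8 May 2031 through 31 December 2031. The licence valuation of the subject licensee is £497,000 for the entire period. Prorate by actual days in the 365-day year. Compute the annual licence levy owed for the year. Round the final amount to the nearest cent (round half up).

£9,677.88

1 January – 28 March 2031: 87 days at 2.35% → £497,000 × 2.35% × 87/365 = £2,783.8808
29 March – 7 May 2031: 40 days at 1.65% → £497,000 × 1.65% × 40/365 = £898.6849
8 May – 31 December 2031: 238 days at 1.85% → £497,000 × 1.85% × 238/365 = £5,995.3178
Total = £9,677.8836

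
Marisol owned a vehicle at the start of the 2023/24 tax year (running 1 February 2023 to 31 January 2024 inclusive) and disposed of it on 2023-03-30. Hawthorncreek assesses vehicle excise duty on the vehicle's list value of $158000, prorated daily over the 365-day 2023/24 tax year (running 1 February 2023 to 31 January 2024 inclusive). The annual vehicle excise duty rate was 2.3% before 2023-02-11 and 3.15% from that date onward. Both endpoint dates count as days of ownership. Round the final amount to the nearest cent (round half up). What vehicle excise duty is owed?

$754.07

2023-02-01 to 2023-02-10: 10 days at 2.3% → $158000 × 2.3% × 10/365 = $99.5616
2023-02-11 to 2023-03-30: 48 days at 3.15% → $158000 × 3.15% × 48/365 = $654.5096
Total = $754.0712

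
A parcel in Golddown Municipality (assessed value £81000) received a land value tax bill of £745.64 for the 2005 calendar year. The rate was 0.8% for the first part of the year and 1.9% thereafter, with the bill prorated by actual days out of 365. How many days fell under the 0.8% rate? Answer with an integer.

Let d = days at the first rate; then 365 − d days at the second rate.
£81000 × [0.8%·d + 1.9%·(365−d)] / 365 = £745.64
Solving gives d = 325, so the new rate took effect on 22 Nov 2005.

325 days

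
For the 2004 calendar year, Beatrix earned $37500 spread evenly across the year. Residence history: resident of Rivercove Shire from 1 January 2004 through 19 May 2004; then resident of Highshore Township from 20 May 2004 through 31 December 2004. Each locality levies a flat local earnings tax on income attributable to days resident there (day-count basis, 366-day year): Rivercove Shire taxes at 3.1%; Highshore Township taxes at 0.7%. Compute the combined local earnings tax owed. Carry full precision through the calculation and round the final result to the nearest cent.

Rivercove Shire, 1 January – 19 May 2004: 140 days → $37500 × 3.1% × 140/366 = $444.6721
Highshore Township, 20 May – 31 December 2004: 226 days → $37500 × 0.7% × 226/366 = $162.0902
Total = $606.7623

$606.76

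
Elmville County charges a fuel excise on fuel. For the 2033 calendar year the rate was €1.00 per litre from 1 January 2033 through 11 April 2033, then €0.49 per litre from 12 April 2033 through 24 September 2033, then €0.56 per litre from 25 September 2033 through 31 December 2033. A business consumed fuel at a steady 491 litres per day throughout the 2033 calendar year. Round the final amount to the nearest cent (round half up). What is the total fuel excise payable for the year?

1 January – 11 April 2033: 101 days × 491 litres/day = 49,591 litres at €1.00/litre → €49,591.00
12 April – 24 September 2033: 166 days × 491 litres/day = 81,506 litres at €0.49/litre → €39,937.94
25 September – 31 December 2033: 98 days × 491 litres/day = 48,118 litres at €0.56/litre → €26,946.08

€116,475.02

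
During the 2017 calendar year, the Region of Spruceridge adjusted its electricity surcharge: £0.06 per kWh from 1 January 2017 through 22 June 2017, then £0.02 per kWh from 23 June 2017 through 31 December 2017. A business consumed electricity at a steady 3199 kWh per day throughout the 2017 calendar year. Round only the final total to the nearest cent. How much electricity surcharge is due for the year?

1 January – 22 June 2017: 173 days × 3199 kWh/day = 553,427 kWh at £0.06/kWh → £33,205.62
23 June – 31 December 2017: 192 days × 3199 kWh/day = 614,208 kWh at £0.02/kWh → £12,284.16

£45,489.78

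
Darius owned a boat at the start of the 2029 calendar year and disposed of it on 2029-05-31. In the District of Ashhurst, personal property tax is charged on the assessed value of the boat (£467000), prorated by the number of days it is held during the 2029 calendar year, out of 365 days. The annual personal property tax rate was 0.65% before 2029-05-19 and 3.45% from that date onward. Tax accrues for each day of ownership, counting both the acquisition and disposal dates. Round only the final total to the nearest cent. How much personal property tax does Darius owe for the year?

£1721.50

2029-01-01 to 2029-05-18: 138 days at 0.65% → £467000 × 0.65% × 138/365 = £1147.6685
2029-05-19 to 2029-05-31: 13 days at 3.45% → £467000 × 3.45% × 13/365 = £573.8342
Total = £1721.5027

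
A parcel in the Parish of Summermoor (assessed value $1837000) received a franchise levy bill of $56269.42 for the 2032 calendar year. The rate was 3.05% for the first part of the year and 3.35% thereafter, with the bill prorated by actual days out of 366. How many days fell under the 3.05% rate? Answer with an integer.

Let d = days at the first rate; then 366 − d days at the second rate.
$1837000 × [3.05%·d + 3.35%·(366−d)] / 366 = $56269.42
Solving gives d = 350, so the new rate took effect on 16 December 2032.

350 days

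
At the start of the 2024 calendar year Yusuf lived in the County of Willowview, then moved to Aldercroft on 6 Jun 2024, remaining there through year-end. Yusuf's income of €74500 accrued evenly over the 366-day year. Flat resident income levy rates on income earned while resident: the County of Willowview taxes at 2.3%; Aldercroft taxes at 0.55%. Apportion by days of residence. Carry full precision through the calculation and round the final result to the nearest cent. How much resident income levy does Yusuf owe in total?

The County of Willowview, 1 Jan – 5 Jun 2024: 157 days → €74500 × 2.3% × 157/366 = €735.0260
Aldercroft, 6 Jun – 31 Dec 2024: 209 days → €74500 × 0.55% × 209/366 = €233.9829
Total = €969.0089

€969.01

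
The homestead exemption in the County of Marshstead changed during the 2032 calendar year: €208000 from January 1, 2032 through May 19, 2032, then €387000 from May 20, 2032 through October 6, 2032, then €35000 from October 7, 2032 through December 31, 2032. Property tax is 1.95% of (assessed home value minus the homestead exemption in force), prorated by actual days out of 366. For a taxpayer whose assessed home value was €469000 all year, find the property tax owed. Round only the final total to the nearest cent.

January 1 – May 19, 2032: 140 days, exemption €208000 → (€469000 − €208000) × 1.95% × 140/366 = €1946.8033
May 20 – October 6, 2032: 140 days, exemption €387000 → (€469000 − €387000) × 1.95% × 140/366 = €611.6393
October 7 – December 31, 2032: 86 days, exemption €35000 → (€469000 − €35000) × 1.95% × 86/366 = €1988.5738
Total = €4547.0164

€4547.02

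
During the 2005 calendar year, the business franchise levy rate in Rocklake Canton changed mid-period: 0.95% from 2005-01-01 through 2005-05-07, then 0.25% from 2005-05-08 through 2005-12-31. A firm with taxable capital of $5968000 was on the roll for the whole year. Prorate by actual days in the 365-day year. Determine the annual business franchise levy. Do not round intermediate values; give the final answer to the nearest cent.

$29455.76

2005-01-01 to 2005-05-07: 127 days at 0.95% → $5968000 × 0.95% × 127/365 = $19727.1014
2005-05-08 to 2005-12-31: 238 days at 0.25% → $5968000 × 0.25% × 238/365 = $9728.6575
Total = $29455.7589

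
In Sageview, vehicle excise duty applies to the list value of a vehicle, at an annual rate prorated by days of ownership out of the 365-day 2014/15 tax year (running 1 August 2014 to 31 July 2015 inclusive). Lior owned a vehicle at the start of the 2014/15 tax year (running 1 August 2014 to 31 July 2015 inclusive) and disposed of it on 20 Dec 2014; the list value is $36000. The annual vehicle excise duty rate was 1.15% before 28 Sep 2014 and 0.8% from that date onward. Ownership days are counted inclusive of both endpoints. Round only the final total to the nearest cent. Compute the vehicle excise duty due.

$132.07

1 Aug – 27 Sep 2014: 58 days at 1.15% → $36000 × 1.15% × 58/365 = $65.7863
28 Sep – 20 Dec 2014: 84 days at 0.8% → $36000 × 0.8% × 84/365 = $66.2795
Total = $132.0658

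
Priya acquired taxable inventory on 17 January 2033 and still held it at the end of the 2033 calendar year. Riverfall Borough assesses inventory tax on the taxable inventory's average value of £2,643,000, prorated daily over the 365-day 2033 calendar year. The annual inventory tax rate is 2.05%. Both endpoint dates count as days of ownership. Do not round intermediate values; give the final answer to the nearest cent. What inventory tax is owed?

£51,806.42

Days held (17 January – 31 December 2033): 349 out of 365
Tax = £2,643,000 × 2.05% × 349/365 = £51,806.4205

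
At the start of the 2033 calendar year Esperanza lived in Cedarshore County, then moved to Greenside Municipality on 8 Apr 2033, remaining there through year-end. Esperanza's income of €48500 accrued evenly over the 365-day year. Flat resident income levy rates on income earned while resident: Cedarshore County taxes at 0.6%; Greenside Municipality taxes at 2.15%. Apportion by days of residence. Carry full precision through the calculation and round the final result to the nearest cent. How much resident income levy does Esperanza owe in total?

€842.97

Cedarshore County, 1 Jan – 7 Apr 2033: 97 days → €48500 × 0.6% × 97/365 = €77.3342
Greenside Municipality, 8 Apr – 31 Dec 2033: 268 days → €48500 × 2.15% × 268/365 = €765.6356
Total = €842.9699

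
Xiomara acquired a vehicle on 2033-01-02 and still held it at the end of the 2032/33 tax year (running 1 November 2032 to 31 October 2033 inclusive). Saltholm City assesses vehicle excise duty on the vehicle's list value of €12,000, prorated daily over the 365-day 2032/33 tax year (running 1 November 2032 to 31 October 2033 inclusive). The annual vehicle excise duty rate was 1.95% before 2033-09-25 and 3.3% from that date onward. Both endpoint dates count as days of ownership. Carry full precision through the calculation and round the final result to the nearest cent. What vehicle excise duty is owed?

€210.67

2033-01-02 to 2033-09-24: 266 days at 1.95% → €12,000 × 1.95% × 266/365 = €170.5315
2033-09-25 to 2033-10-31: 37 days at 3.3% → €12,000 × 3.3% × 37/365 = €40.1425
Total = €210.6740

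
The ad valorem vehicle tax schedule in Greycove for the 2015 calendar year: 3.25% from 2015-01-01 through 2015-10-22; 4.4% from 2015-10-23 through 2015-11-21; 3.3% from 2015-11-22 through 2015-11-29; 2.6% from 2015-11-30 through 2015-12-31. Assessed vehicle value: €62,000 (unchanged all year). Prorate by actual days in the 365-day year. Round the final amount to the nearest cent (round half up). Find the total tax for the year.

€2,038.95

2015-01-01 to 2015-10-22: 295 days at 3.25% → €62,000 × 3.25% × 295/365 = €1,628.5616
2015-10-23 to 2015-11-21: 30 days at 4.4% → €62,000 × 4.4% × 30/365 = €224.2192
2015-11-22 to 2015-11-29: 8 days at 3.3% → €62,000 × 3.3% × 8/365 = €44.8438
2015-11-30 to 2015-12-31: 32 days at 2.6% → €62,000 × 2.6% × 32/365 = €141.3260
Total = €2,038.9507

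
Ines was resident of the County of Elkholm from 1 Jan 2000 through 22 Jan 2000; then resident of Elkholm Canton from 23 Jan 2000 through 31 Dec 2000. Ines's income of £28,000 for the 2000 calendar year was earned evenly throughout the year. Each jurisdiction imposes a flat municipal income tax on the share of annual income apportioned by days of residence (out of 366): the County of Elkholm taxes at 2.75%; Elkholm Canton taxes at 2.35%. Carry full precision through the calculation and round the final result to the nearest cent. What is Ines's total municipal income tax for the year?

£664.73

The County of Elkholm, 1 Jan – 22 Jan 2000: 22 days → £28,000 × 2.75% × 22/366 = £46.2842
Elkholm Canton, 23 Jan – 31 Dec 2000: 344 days → £28,000 × 2.35% × 344/366 = £618.4481
Total = £664.7322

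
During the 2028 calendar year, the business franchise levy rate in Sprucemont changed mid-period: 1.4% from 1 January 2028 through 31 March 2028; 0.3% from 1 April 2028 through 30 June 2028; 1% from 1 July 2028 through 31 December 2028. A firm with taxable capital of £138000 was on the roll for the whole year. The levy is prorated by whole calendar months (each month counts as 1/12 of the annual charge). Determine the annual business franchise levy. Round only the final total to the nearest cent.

1 January – 31 March 2028: 3 months at 1.4% → £138000 × 1.4% × 3/12 = £483.0000
1 April – 30 June 2028: 3 months at 0.3% → £138000 × 0.3% × 3/12 = £103.5000
1 July – 31 December 2028: 6 months at 1% → £138000 × 1% × 6/12 = £690.0000
Total = £1276.5000

£1276.50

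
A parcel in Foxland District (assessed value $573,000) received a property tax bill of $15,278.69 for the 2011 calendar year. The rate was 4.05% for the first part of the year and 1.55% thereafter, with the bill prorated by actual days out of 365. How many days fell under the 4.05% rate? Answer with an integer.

Let d = days at the first rate; then 365 − d days at the second rate.
$573,000 × [4.05%·d + 1.55%·(365−d)] / 365 = $15,278.69
Solving gives d = 163, so the new rate took effect on 13 Jun 2011.

163 days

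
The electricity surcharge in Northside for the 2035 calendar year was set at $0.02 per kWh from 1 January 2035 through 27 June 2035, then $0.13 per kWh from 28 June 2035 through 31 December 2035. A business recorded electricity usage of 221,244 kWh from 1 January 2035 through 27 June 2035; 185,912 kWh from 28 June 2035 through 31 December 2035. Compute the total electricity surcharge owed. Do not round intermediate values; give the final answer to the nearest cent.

$28,593.44

1 January – 27 June 2035: 221,244 kWh at $0.02/kWh → $4,424.88
28 June – 31 December 2035: 185,912 kWh at $0.13/kWh → $24,168.56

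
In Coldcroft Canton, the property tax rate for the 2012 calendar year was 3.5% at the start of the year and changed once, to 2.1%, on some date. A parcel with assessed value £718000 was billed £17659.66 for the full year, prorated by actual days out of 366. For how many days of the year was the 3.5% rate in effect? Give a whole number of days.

94 days

Let d = days at the first rate; then 366 − d days at the second rate.
£718000 × [3.5%·d + 2.1%·(366−d)] / 366 = £17659.66
Solving gives d = 94, so the new rate took effect on 4 April 2012.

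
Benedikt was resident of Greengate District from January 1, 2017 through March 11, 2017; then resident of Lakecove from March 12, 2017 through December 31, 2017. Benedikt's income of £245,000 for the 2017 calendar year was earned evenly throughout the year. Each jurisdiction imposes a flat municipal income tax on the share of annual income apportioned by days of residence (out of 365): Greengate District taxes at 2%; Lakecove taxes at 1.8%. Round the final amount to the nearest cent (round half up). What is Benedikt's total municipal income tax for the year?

£4,503.97

Greengate District, January 1 – March 11, 2017: 70 days → £245,000 × 2% × 70/365 = £939.7260
Lakecove, March 12 – December 31, 2017: 295 days → £245,000 × 1.8% × 295/365 = £3,564.2466
Total = £4,503.9726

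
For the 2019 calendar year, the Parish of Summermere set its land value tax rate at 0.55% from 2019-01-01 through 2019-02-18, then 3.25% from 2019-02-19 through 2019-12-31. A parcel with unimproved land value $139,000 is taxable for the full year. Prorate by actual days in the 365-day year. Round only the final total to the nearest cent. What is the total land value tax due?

2019-01-01 to 2019-02-18: 49 days at 0.55% → $139,000 × 0.55% × 49/365 = $102.6315
2019-02-19 to 2019-12-31: 316 days at 3.25% → $139,000 × 3.25% × 316/365 = $3,911.0411
Total = $4,013.6726

$4,013.67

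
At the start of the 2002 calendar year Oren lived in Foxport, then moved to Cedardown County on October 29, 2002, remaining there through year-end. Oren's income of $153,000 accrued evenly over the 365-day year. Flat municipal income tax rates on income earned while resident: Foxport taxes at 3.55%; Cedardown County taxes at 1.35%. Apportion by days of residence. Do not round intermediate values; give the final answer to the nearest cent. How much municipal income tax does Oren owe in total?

Foxport, January 1 – October 28, 2002: 301 days → $153,000 × 3.55% × 301/365 = $4,479.1274
Cedardown County, October 29 – December 31, 2002: 64 days → $153,000 × 1.35% × 64/365 = $362.1699
Total = $4,841.2973

$4,841.30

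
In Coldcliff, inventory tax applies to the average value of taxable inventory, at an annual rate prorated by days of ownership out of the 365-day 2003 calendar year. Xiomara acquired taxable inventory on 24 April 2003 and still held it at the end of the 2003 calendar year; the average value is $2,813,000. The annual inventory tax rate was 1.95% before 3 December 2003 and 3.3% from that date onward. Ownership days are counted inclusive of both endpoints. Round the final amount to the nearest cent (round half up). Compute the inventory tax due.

24 April – 2 December 2003: 223 days at 1.95% → $2,813,000 × 1.95% × 223/365 = $33,513.2342
3 December – 31 December 2003: 29 days at 3.3% → $2,813,000 × 3.3% × 29/365 = $7,375.4548
Total = $40,888.6890

$40,888.69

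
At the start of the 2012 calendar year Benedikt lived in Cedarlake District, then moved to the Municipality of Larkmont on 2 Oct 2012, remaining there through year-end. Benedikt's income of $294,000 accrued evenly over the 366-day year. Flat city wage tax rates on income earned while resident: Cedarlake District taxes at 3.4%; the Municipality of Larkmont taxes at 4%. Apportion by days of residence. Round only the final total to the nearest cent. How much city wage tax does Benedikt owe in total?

Cedarlake District, 1 Jan – 1 Oct 2012: 275 days → $294,000 × 3.4% × 275/366 = $7,510.6557
The Municipality of Larkmont, 2 Oct – 31 Dec 2012: 91 days → $294,000 × 4% × 91/366 = $2,923.9344
Total = $10,434.5902

$10,434.59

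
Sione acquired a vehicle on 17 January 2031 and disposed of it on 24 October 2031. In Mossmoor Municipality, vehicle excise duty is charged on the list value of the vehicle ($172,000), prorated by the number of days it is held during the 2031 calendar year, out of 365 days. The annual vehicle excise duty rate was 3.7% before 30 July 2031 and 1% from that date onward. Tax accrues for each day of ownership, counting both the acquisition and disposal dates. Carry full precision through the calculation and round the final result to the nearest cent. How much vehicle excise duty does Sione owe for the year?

17 January – 29 July 2031: 194 days at 3.7% → $172,000 × 3.7% × 194/365 = $3,382.5096
30 July – 24 October 2031: 87 days at 1% → $172,000 × 1% × 87/365 = $409.9726
Total = $3,792.4822

$3,792.48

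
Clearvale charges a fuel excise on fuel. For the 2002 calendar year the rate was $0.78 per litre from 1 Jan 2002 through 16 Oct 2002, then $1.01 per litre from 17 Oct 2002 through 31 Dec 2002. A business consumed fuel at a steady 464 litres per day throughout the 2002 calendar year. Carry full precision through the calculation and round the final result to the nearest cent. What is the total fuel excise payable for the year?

1 Jan – 16 Oct 2002: 289 days × 464 litres/day = 134,096 litres at $0.78/litre → $104,594.88
17 Oct – 31 Dec 2002: 76 days × 464 litres/day = 35,264 litres at $1.01/litre → $35,616.64

$140,211.52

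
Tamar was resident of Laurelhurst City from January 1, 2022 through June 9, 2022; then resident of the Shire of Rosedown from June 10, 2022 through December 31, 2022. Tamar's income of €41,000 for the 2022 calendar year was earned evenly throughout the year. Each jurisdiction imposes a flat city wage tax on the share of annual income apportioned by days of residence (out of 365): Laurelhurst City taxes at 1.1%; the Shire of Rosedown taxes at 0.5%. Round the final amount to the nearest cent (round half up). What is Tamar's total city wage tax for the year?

€312.84

Laurelhurst City, January 1 – June 9, 2022: 160 days → €41,000 × 1.1% × 160/365 = €197.6986
The Shire of Rosedown, June 10 – December 31, 2022: 205 days → €41,000 × 0.5% × 205/365 = €115.1370
Total = €312.8356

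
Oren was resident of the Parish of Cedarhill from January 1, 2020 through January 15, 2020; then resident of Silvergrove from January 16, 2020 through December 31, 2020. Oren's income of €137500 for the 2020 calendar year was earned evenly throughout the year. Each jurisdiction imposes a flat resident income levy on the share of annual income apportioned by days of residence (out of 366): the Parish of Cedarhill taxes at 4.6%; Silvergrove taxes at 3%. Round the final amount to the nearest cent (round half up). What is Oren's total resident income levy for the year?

€4215.16

The Parish of Cedarhill, January 1 – January 15, 2020: 15 days → €137500 × 4.6% × 15/366 = €259.2213
Silvergrove, January 16 – December 31, 2020: 351 days → €137500 × 3% × 351/366 = €3955.9426
Total = €4215.1639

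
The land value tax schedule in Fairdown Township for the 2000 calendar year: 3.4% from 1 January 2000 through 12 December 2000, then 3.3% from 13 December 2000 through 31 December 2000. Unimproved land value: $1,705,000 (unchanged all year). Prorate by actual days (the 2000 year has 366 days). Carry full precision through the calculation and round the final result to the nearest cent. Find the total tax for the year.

$57,881.49

1 January – 12 December 2000: 347 days at 3.4% → $1,705,000 × 3.4% × 347/366 = $54,960.6284
13 December – 31 December 2000: 19 days at 3.3% → $1,705,000 × 3.3% × 19/366 = $2,920.8607
Total = $57,881.4891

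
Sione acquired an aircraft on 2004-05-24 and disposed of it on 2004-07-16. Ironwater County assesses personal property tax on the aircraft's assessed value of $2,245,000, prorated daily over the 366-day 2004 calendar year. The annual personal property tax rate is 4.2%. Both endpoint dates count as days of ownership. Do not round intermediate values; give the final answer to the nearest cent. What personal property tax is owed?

$13,911.64

Days held (2004-05-24 to 2004-07-16): 54 out of 366
Tax = $2,245,000 × 4.2% × 54/366 = $13,911.6393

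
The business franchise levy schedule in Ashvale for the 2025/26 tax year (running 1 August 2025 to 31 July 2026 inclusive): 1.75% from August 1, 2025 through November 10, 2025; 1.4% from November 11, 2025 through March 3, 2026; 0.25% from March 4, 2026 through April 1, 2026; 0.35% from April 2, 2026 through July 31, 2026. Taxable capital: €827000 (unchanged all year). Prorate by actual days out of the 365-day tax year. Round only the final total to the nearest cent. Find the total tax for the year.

€8752.61

August 1 – November 10, 2025: 102 days at 1.75% → €827000 × 1.75% × 102/365 = €4044.3699
November 11, 2025 – March 3, 2026: 113 days at 1.4% → €827000 × 1.4% × 113/365 = €3584.4219
March 4 – April 1, 2026: 29 days at 0.25% → €827000 × 0.25% × 29/365 = €164.2671
April 2 – July 31, 2026: 121 days at 0.35% → €827000 × 0.35% × 121/365 = €959.5466
Total = €8752.6055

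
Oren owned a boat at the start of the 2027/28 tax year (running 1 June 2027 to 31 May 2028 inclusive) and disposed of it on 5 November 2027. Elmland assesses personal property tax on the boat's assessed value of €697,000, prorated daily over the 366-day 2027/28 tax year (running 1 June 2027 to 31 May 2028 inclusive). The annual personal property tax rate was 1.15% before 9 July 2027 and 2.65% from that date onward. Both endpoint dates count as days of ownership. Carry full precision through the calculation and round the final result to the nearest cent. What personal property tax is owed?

1 June – 8 July 2027: 38 days at 1.15% → €697,000 × 1.15% × 38/366 = €832.2104
9 July – 5 November 2027: 120 days at 2.65% → €697,000 × 2.65% × 120/366 = €6,055.9016
Total = €6,888.1120

€6,888.11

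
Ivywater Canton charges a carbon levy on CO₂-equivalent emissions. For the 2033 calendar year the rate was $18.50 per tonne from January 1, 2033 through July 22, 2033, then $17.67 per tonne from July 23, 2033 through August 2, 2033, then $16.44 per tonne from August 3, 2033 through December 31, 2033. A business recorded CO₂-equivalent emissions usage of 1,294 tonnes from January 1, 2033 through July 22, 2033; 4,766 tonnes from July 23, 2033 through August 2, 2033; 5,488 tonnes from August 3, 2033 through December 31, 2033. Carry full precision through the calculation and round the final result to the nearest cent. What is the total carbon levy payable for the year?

January 1 – July 22, 2033: 1,294 tonnes at $18.50/tonne → $23939.00
July 23 – August 2, 2033: 4,766 tonnes at $17.67/tonne → $84215.22
August 3 – December 31, 2033: 5,488 tonnes at $16.44/tonne → $90222.72

$198376.94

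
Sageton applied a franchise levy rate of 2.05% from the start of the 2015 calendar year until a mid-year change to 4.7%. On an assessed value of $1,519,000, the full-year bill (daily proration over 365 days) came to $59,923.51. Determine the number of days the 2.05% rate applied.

Let d = days at the first rate; then 365 − d days at the second rate.
$1,519,000 × [2.05%·d + 4.7%·(365−d)] / 365 = $59,923.51
Solving gives d = 104, so the new rate took effect on 15 April 2015.

104 days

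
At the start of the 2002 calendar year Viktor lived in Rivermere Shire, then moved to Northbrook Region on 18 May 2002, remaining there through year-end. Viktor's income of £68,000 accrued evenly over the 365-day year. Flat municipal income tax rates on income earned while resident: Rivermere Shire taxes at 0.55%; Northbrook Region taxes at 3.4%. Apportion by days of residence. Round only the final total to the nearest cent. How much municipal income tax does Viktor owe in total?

Rivermere Shire, 1 Jan – 17 May 2002: 137 days → £68,000 × 0.55% × 137/365 = £140.3781
Northbrook Region, 18 May – 31 Dec 2002: 228 days → £68,000 × 3.4% × 228/365 = £1,444.2082
Total = £1,584.5863

£1,584.59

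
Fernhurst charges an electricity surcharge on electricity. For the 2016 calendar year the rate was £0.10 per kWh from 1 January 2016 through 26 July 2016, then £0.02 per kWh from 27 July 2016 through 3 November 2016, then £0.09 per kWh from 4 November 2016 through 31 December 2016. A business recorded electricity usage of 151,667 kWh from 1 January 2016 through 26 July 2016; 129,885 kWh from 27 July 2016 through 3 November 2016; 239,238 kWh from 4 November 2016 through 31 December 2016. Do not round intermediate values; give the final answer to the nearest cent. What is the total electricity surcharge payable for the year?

1 January – 26 July 2016: 151,667 kWh at £0.10/kWh → £15,166.70
27 July – 3 November 2016: 129,885 kWh at £0.02/kWh → £2,597.70
4 November – 31 December 2016: 239,238 kWh at £0.09/kWh → £21,531.42

£39,295.82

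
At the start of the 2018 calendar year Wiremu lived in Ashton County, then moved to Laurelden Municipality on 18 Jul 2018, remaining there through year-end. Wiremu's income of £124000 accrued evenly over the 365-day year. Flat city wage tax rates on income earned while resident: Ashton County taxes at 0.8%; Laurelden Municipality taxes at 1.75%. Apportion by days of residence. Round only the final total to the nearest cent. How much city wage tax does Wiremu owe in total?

Ashton County, 1 Jan – 17 Jul 2018: 198 days → £124000 × 0.8% × 198/365 = £538.1260
Laurelden Municipality, 18 Jul – 31 Dec 2018: 167 days → £124000 × 1.75% × 167/365 = £992.8493
Total = £1530.9753

£1530.98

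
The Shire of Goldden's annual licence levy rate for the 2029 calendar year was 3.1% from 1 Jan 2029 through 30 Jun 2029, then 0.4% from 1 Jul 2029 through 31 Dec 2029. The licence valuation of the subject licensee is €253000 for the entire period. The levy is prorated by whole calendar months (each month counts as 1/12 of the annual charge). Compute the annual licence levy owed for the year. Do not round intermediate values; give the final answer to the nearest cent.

€4427.50

1 Jan – 30 Jun 2029: 6 months at 3.1% → €253000 × 3.1% × 6/12 = €3921.5000
1 Jul – 31 Dec 2029: 6 months at 0.4% → €253000 × 0.4% × 6/12 = €506.0000
Total = €4427.5000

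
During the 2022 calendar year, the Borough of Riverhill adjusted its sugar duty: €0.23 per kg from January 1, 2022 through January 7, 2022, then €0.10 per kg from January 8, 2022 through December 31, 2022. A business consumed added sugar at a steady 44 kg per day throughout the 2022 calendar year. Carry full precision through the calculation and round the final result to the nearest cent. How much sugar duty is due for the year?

January 1 – January 7, 2022: 7 days × 44 kg/day = 308 kg at €0.23/kg → €70.84
January 8 – December 31, 2022: 358 days × 44 kg/day = 15,752 kg at €0.10/kg → €1,575.20

€1,646.04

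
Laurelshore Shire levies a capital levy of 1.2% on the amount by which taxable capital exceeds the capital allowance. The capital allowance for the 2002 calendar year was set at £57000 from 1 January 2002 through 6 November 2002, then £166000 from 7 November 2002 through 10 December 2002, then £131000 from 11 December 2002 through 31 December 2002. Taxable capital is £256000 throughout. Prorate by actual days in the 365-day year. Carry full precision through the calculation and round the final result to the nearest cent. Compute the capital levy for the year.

£2215.07

1 January – 6 November 2002: 310 days, exemption £57000 → (£256000 − £57000) × 1.2% × 310/365 = £2028.1644
7 November – 10 December 2002: 34 days, exemption £166000 → (£256000 − £166000) × 1.2% × 34/365 = £100.6027
11 December – 31 December 2002: 21 days, exemption £131000 → (£256000 − £131000) × 1.2% × 21/365 = £86.3014
Total = £2215.0685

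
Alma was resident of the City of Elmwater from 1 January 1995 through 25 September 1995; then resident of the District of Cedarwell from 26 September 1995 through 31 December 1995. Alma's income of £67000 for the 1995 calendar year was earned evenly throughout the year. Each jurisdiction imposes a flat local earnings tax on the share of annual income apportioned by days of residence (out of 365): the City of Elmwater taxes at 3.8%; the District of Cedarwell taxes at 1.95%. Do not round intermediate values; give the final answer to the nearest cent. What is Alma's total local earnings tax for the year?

£2216.60

The City of Elmwater, 1 January – 25 September 1995: 268 days → £67000 × 3.8% × 268/365 = £1869.3918
The District of Cedarwell, 26 September – 31 December 1995: 97 days → £67000 × 1.95% × 97/365 = £347.2068
Total = £2216.5986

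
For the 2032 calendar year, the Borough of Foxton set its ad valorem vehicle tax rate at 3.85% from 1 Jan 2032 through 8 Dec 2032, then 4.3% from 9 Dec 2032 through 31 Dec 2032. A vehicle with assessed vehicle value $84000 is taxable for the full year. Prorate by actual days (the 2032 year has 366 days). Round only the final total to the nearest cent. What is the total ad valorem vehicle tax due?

1 Jan – 8 Dec 2032: 343 days at 3.85% → $84000 × 3.85% × 343/366 = $3030.7705
9 Dec – 31 Dec 2032: 23 days at 4.3% → $84000 × 4.3% × 23/366 = $226.9836
Total = $3257.7541

$3257.75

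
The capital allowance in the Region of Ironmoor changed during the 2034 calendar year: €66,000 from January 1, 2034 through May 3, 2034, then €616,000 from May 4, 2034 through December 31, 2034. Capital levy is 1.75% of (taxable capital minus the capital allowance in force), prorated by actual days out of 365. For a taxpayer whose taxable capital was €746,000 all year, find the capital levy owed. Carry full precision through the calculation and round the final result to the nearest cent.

January 1 – May 3, 2034: 123 days, exemption €66,000 → (€746,000 − €66,000) × 1.75% × 123/365 = €4,010.1370
May 4 – December 31, 2034: 242 days, exemption €616,000 → (€746,000 − €616,000) × 1.75% × 242/365 = €1,508.3562
Total = €5,518.4932

€5,518.49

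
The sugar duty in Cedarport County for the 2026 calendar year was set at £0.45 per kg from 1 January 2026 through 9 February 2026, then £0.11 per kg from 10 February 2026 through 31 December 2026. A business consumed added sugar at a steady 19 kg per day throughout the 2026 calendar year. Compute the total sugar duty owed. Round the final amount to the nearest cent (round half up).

£1,021.25

1 January – 9 February 2026: 40 days × 19 kg/day = 760 kg at £0.45/kg → £342.00
10 February – 31 December 2026: 325 days × 19 kg/day = 6,175 kg at £0.11/kg → £679.25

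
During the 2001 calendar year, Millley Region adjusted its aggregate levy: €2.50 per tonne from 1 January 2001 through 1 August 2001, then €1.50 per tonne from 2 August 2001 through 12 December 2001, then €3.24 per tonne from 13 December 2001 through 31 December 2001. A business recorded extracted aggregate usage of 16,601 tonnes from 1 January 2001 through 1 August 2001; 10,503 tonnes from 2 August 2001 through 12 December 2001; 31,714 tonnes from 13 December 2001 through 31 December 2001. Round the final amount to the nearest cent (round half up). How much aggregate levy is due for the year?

€160,010.36

1 January – 1 August 2001: 16,601 tonnes at €2.50/tonne → €41,502.50
2 August – 12 December 2001: 10,503 tonnes at €1.50/tonne → €15,754.50
13 December – 31 December 2001: 31,714 tonnes at €3.24/tonne → €102,753.36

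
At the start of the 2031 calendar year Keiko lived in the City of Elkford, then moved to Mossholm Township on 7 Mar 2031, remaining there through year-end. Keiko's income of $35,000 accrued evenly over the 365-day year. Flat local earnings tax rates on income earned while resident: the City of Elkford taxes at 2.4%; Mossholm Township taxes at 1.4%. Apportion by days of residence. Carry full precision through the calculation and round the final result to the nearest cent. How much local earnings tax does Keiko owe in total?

The City of Elkford, 1 Jan – 6 Mar 2031: 65 days → $35,000 × 2.4% × 65/365 = $149.5890
Mossholm Township, 7 Mar – 31 Dec 2031: 300 days → $35,000 × 1.4% × 300/365 = $402.7397
Total = $552.3288

$552.33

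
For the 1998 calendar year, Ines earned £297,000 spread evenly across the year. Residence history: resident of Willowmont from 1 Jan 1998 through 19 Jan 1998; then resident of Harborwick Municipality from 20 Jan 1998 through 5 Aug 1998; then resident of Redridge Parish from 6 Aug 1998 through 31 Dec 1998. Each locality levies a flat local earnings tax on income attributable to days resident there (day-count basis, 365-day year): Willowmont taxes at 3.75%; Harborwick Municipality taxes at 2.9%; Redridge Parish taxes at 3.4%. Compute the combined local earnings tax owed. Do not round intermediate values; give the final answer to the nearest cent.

£9,346.55

Willowmont, 1 Jan – 19 Jan 1998: 19 days → £297,000 × 3.75% × 19/365 = £579.7603
Harborwick Municipality, 20 Jan – 5 Aug 1998: 198 days → £297,000 × 2.9% × 198/365 = £4,672.2575
Redridge Parish, 6 Aug – 31 Dec 1998: 148 days → £297,000 × 3.4% × 148/365 = £4,094.5315
Total = £9,346.5493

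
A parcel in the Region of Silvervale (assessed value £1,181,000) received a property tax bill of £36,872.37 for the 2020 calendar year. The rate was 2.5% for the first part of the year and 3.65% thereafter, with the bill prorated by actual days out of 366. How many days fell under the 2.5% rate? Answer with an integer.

168 days

Let d = days at the first rate; then 366 − d days at the second rate.
£1,181,000 × [2.5%·d + 3.65%·(366−d)] / 366 = £36,872.37
Solving gives d = 168, so the new rate took effect on 17 June 2020.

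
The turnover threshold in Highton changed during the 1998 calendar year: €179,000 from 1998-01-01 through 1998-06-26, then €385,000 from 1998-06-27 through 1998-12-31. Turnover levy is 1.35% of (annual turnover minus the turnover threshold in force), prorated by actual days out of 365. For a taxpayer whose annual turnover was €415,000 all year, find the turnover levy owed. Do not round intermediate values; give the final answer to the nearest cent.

1998-01-01 to 1998-06-26: 177 days, exemption €179,000 → (€415,000 − €179,000) × 1.35% × 177/365 = €1,544.9918
1998-06-27 to 1998-12-31: 188 days, exemption €385,000 → (€415,000 − €385,000) × 1.35% × 188/365 = €208.6027
Total = €1,753.5945

€1,753.59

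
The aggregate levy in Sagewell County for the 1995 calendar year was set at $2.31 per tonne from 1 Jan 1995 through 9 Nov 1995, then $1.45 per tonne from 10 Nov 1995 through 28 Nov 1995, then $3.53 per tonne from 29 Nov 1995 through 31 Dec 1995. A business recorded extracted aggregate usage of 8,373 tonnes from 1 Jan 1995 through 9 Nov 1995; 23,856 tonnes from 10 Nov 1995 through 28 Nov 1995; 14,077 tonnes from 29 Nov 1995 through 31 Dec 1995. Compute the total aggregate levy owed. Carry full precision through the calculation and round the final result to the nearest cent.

$103,624.64

1 Jan – 9 Nov 1995: 8,373 tonnes at $2.31/tonne → $19,341.63
10 Nov – 28 Nov 1995: 23,856 tonnes at $1.45/tonne → $34,591.20
29 Nov – 31 Dec 1995: 14,077 tonnes at $3.53/tonne → $49,691.81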